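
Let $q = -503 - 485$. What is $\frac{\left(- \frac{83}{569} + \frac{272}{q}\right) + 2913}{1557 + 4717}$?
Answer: $\frac{204671283}{440883391} \approx 0.46423$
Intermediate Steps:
$q = -988$
$\frac{\left(- \frac{83}{569} + \frac{272}{q}\right) + 2913}{1557 + 4717} = \frac{\left(- \frac{83}{569} + \frac{272}{-988}\right) + 2913}{1557 + 4717} = \frac{\left(\left(-83\right) \frac{1}{569} + 272 \left(- \frac{1}{988}\right)\right) + 2913}{6274} = \left(\left(- \frac{83}{569} - \frac{68}{247}\right) + 2913\right) \frac{1}{6274} = \left(- \frac{59193}{140543} + 2913\right) \frac{1}{6274} = \frac{409342566}{140543} \cdot \frac{1}{6274} = \frac{204671283}{440883391}$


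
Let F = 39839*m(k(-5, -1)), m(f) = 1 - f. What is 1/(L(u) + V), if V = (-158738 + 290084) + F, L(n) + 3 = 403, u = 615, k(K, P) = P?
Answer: 1/211424 ≈ 4.7298e-6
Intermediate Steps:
L(n) = 400 (L(n) = -3 + 403 = 400)
F = 79678 (F = 39839*(1 - 1*(-1)) = 39839*(1 + 1) = 39839*2 = 79678)
V = 211024 (V = (-158738 + 290084) + 79678 = 131346 + 79678 = 211024)
1/(L(u) + V) = 1/(400 + 211024) = 1/211424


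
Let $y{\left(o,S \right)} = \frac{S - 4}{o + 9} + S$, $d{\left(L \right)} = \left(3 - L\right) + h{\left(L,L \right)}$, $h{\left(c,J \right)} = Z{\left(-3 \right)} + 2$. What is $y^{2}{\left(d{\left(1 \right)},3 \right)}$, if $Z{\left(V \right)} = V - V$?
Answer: $\frac{1444}{169} \approx 8.5444$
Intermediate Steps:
$Z{\left(V \right)} = 0$
$h{\left(c,J \right)} = 2$ ($h{\left(c,J \right)} = 0 + 2 = 2$)
$d{\left(L \right)} = 5 - L$ ($d{\left(L \right)} = \left(3 - L\right) + 2 = 5 - L$)
$y{\left(o,S \right)} = S + \frac{-4 + S}{9 + o}$ ($y{\left(o,S \right)} = \frac{-4 + S}{9 + o} + S = S + \frac{-4 + S}{9 + o}$)
$y^{2}{\left(d{\left(1 \right)},3 \right)} = \left(\frac{-4 + 10 \cdot 3 + 3 \left(5 - 1\right)}{9 + \left(5 - 1\right)}\right)^{2} = \left(\frac{-4 + 30 + 3 \left(5 - 1\right)}{9 + \left(5 - 1\right)}\right)^{2} = \left(\frac{-4 + 30 + 3 \cdot 4}{9 + 4}\right)^{2} = \left(\frac{-4 + 30 + 12}{13}\right)^{2} = \left(\frac{1}{13} \cdot 38\right)^{2} = \left(\frac{38}{13}\right)^{2} = \frac{1444}{169}$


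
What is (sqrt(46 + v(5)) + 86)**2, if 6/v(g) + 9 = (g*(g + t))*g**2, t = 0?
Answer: (13244 + sqrt(1091167))**2/23716 ≈ 8608.7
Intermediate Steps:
v(g) = 6/(-9 + g**4) (v(g) = 6/(-9 + (g*(g + 0))*g**2) = 6/(-9 + (g*g)*g**2) = 6/(-9 + g**2*g**2) = 6/(-9 + g**4))
(sqrt(46 + v(5)) + 86)**2 = (sqrt(46 + 6/(-9 + 5**4)) + 86)**2 = (sqrt(46 + 6/(-9 + 625)) + 86)**2 = (sqrt(46 + 6/616) + 86)**2 = (sqrt(46 + 6*(1/616)) + 86)**2 = (sqrt(46 + 3/308) + 86)**2 = (sqrt(14171/308) + 86)**2 = (sqrt(1091167)/154 + 86)**2 = (86 + sqrt(1091167)/154)**2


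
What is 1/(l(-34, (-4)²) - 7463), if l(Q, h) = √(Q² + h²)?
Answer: -7463/55694957 - 2*√353/55694957 ≈ -0.00013467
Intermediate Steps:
1/(l(-34, (-4)²) - 7463) = 1/(√((-34)² + ((-4)²)²) - 7463) = 1/(√(1156 + 16²) - 7463) = 1/(√(1156 + 256) - 7463) = 1/(√1412 - 7463) = 1/(2*√353 - 7463) = 1/(-7463 + 2*√353)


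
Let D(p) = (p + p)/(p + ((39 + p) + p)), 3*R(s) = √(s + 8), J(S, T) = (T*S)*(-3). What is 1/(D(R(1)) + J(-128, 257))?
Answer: 21/2072449 ≈ 1.0133e-5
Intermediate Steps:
J(S, T) = -3*S*T (J(S, T) = (S*T)*(-3) = -3*S*T)
R(s) = √(8 + s)/3 (R(s) = √(s + 8)/3 = √(8 + s)/3)
D(p) = 2*p/(39 + 3*p) (D(p) = (2*p)/(p + (39 + 2*p)) = (2*p)/(39 + 3*p) = 2*p/(39 + 3*p))
1/(D(R(1)) + J(-128, 257)) = 1/(2*(√(8 + 1)/3)/(3*(13 + √(8 + 1)/3)) - 3*(-128)*257) = 1/(2*(√9/3)/(3*(13 + √9/3)) + 98688) = 1/(2*((⅓)*3)/(3*(13 + (⅓)*3)) + 98688) = 1/((⅔)*1/(13 + 1) + 98688) = 1/((⅔)*1/14 + 98688) = 1/((⅔)*1*(1/14) + 98688) = 1/(1/21 + 98688) = 1/(2072449/21) = 21/2072449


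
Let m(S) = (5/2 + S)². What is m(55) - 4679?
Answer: -5491/4 ≈ -1372.8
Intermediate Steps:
m(S) = (5/2 + S)² (m(S) = (5*(½) + S)² = (5/2 + S)²)
m(55) - 4679 = (5 + 2*55)²/4 - 4679 = (5 + 110)²/4 - 4679 = (¼)*115² - 4679 = (¼)*13225 - 4679 = 13225/4 - 4679 = -5491/4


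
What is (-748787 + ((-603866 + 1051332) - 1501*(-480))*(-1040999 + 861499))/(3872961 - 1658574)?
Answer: -69882351929/738129 ≈ -94675.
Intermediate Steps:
(-748787 + ((-603866 + 1051332) - 1501*(-480))*(-1040999 + 861499))/(3872961 - 1658574) = (-748787 + (447466 + 720480)*(-179500))/2214387 = (-748787 + 1167946*(-179500))*(1/2214387) = (-748787 - 209646307000)*(1/2214387) = -209647055787*1/2214387 = -69882351929/738129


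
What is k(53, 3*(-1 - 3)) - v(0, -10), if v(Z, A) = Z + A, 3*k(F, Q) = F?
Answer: 83/3 ≈ 27.667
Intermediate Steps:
k(F, Q) = F/3
v(Z, A) = A + Z
k(53, 3*(-1 - 3)) - v(0, -10) = (⅓)*53 - (-10 + 0) = 53/3 - 1*(-10) = 53/3 + 10 = 83/3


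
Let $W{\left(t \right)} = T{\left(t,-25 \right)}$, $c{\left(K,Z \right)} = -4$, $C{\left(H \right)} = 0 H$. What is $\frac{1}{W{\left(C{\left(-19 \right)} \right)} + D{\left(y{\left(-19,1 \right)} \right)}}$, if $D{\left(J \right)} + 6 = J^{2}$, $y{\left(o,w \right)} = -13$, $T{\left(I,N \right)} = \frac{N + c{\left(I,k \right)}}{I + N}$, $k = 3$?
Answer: $\frac{25}{4104} \approx 0.0060916$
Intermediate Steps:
$C{\left(H \right)} = 0$
$T{\left(I,N \right)} = \frac{-4 + N}{I + N}$ ($T{\left(I,N \right)} = \frac{N - 4}{I + N} = \frac{-4 + N}{I + N}$)
$W{\left(t \right)} = - \frac{29}{-25 + t}$ ($W{\left(t \right)} = \frac{-4 - 25}{t - 25} = \frac{1}{-25 + t} \left(-29\right) = - \frac{29}{-25 + t}$)
$D{\left(J \right)} = -6 + J^{2}$
$\frac{1}{W{\left(C{\left(-19 \right)} \right)} + D{\left(y{\left(-19,1 \right)} \right)}} = \frac{1}{- \frac{29}{-25 + 0} - \left(6 - \left(-13\right)^{2}\right)} = \frac{1}{- \frac{29}{-25} + \left(-6 + 169\right)} = \frac{1}{\left(-29\right) \left(- \frac{1}{25}\right) + 163} = \frac{1}{\frac{29}{25} + 163} = \frac{1}{\frac{4104}{25}} = \frac{25}{4104}$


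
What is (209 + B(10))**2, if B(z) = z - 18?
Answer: 40401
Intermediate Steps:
B(z) = -18 + z
(209 + B(10))**2 = (209 + (-18 + 10))**2 = (209 - 8)**2 = 201**2 = 40401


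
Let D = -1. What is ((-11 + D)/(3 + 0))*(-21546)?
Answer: 86184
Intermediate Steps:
((-11 + D)/(3 + 0))*(-21546) = ((-11 - 1)/(3 + 0))*(-21546) = -12/3*(-21546) = -12*1/3*(-21546) = -4*(-21546) = 86184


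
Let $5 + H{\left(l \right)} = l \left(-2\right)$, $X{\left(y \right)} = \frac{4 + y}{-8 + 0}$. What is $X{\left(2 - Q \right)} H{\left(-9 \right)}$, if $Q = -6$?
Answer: $- \frac{39}{2} \approx -19.5$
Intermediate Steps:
$X{\left(y \right)} = - \frac{1}{2} - \frac{y}{8}$ ($X{\left(y \right)} = \frac{4 + y}{-8} = \left(4 + y\right) \left(- \frac{1}{8}\right) = - \frac{1}{2} - \frac{y}{8}$)
$H{\left(l \right)} = -5 - 2 l$ ($H{\left(l \right)} = -5 + l \left(-2\right) = -5 - 2 l$)
$X{\left(2 - Q \right)} H{\left(-9 \right)} = \left(- \frac{1}{2} - \frac{2 - -6}{8}\right) \left(-5 - -18\right) = \left(- \frac{1}{2} - \frac{2 + 6}{8}\right) \left(-5 + 18\right) = \left(- \frac{1}{2} - 1\right) 13 = \left(- \frac{3}{2}\right) 13 = - \frac{39}{2}$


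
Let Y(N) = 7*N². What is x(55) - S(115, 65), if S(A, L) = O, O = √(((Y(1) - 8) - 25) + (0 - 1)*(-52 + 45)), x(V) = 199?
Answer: 199 - I*√19 ≈ 199.0 - 4.3589*I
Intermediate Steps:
O = I*√19 (O = √(((7*1² - 8) - 25) + (0 - 1)*(-52 + 45)) = √(((7*1 - 8) - 25) - 1*(-7)) = √(((7 - 8) - 25) + 7) = √((-1 - 25) + 7) = √(-26 + 7) = √(-19) = I*√19 ≈ 4.3589*I)
S(A, L) = I*√19
x(55) - S(115, 65) = 199 - I*√19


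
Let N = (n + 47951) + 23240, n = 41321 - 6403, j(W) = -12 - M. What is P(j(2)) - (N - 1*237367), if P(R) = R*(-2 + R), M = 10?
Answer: 131786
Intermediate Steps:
j(W) = -22 (j(W) = -12 - 1*10 = -12 - 10 = -22)
n = 34918
N = 106109 (N = (34918 + 47951) + 23240 = 82869 + 23240 = 106109)
P(j(2)) - (N - 1*237367) = -22*(-2 - 22) - (106109 - 1*237367) = -22*(-24) - (106109 - 237367) = 528 - 1*(-131258) = 528 + 131258 = 131786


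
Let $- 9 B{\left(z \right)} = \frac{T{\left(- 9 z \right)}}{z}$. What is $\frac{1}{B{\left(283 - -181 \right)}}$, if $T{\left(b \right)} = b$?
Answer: $1$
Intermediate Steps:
$B{\left(z \right)} = 1$ ($B{\left(z \right)} = - \frac{- 9 z \frac{1}{z}}{9} = \left(- \frac{1}{9}\right) \left(-9\right) = 1$)
$\frac{1}{B{\left(283 - -181 \right)}} = 1^{-1} = 1$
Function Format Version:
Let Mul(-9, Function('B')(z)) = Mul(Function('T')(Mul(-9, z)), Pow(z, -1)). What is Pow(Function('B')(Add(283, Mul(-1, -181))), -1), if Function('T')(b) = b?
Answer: 1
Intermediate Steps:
Function('B')(z) = 1 (Function('B')(z) = Mul(Rational(-1, 9), Mul(Mul(-9, z), Pow(z, -1))) = Mul(Rational(-1, 9), -9) = 1)
Pow(Function('B')(Add(283, Mul(-1, -181))), -1) = Pow(1, -1) = 1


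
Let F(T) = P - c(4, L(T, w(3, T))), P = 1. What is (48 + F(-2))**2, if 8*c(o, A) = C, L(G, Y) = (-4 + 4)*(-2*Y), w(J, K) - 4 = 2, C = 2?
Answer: 38025/16 ≈ 2376.6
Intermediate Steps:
w(J, K) = 6 (w(J, K) = 4 + 2 = 6)
L(G, Y) = 0 (L(G, Y) = 0*(-2*Y) = 0)
c(o, A) = 1/4 (c(o, A) = (1/8)*2 = 1/4)
F(T) = 3/4 (F(T) = 1 - 1*1/4 = 1 - 1/4 = 3/4)
(48 + F(-2))**2 = (48 + 3/4)**2 = (195/4)**2 = 38025/16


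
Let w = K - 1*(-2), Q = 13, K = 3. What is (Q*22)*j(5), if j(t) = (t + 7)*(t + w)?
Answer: 34320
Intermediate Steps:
w = 5 (w = 3 - 1*(-2) = 3 + 2 = 5)
j(t) = (5 + t)*(7 + t) (j(t) = (t + 7)*(t + 5) = (7 + t)*(5 + t) = (5 + t)*(7 + t))
(Q*22)*j(5) = (13*22)*(35 + 5² + 12*5) = 286*(35 + 25 + 60) = 286*120 = 34320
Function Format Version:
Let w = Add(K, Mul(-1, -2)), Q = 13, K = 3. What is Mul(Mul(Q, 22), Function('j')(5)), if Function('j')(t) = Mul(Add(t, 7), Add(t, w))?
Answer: 34320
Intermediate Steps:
w = 5 (w = Add(3, Mul(-1, -2)) = Add(3, 2) = 5)
Function('j')(t) = Mul(Add(5, t), Add(7, t)) (Function('j')(t) = Mul(Add(t, 7), Add(t, 5)) = Mul(Add(7, t), Add(5, t)) = Mul(Add(5, t), Add(7, t)))
Mul(Mul(Q, 22), Function('j')(5)) = Mul(Mul(13, 22), Add(35, Pow(5, 2), Mul(12, 5))) = Mul(286, Add(35, 25, 60)) = Mul(286, 120) = 34320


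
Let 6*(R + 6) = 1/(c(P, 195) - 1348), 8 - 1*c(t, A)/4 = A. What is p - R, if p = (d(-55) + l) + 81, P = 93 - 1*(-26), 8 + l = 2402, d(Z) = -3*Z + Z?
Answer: 32584417/12576 ≈ 2591.0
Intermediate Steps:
d(Z) = -2*Z
l = 2394 (l = -8 + 2402 = 2394)
P = 119 (P = 93 + 26 = 119)
c(t, A) = 32 - 4*A
p = 2585 (p = (-2*(-55) + 2394) + 81 = (110 + 2394) + 81 = 2504 + 81 = 2585)
R = -75457/12576 (R = -6 + 1/(6*((32 - 4*195) - 1348)) = -6 + 1/(6*((32 - 780) - 1348)) = -6 + 1/(6*(-748 - 1348)) = -6 + (⅙)/(-2096) = -6 + (⅙)*(-1/2096) = -6 - 1/12576 = -75457/12576 ≈ -6.0001)
p - R = 2585 - 1*(-75457/12576) = 2585 + 75457/12576 = 32584417/12576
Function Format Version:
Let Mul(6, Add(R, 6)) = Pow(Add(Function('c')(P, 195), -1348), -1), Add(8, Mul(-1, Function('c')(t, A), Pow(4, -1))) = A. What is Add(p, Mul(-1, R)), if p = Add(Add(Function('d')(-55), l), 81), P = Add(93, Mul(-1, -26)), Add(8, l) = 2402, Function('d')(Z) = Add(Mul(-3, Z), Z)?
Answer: Rational(32584417, 12576) ≈ 2591.0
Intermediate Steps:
Function('d')(Z) = Mul(-2, Z)
l = 2394 (l = Add(-8, 2402) = 2394)
P = 119 (P = Add(93, 26) = 119)
Function('c')(t, A) = Add(32, Mul(-4, A))
p = 2585 (p = Add(Add(Mul(-2, -55), 2394), 81) = Add(Add(110, 2394), 81) = Add(2504, 81) = 2585)
R = Rational(-75457, 12576) (R = Add(-6, Mul(Rational(1, 6), Pow(Add(Add(32, Mul(-4, 195)), -1348), -1))) = Add(-6, Mul(Rational(1, 6), Pow(Add(Add(32, -780), -1348), -1))) = Add(-6, Mul(Rational(1, 6), Pow(Add(-748, -1348), -1))) = Add(-6, Mul(Rational(1, 6), Pow(-2096, -1))) = Add(-6, Mul(Rational(1, 6), Rational(-1, 2096))) = Add(-6, Rational(-1, 12576)) = Rational(-75457, 12576) ≈ -6.0001)
Add(p, Mul(-1, R)) = Add(2585, Mul(-1, Rational(-75457, 12576))) = Add(2585, Rational(75457, 12576)) = Rational(32584417, 12576)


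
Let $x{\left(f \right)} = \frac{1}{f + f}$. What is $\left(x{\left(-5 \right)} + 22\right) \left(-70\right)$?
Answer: $-1533$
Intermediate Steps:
$x{\left(f \right)} = \frac{1}{2 f}$
$\left(x{\left(-5 \right)} + 22\right) \left(-70\right) = \left(\frac{1}{2 \left(-5\right)} + 22\right) \left(-70\right) = \left(\frac{1}{2} \left(- \frac{1}{5}\right) + 22\right) \left(-70\right) = \left(- \frac{1}{10} + 22\right) \left(-70\right) = \frac{219}{10} \left(-70\right) = -1533$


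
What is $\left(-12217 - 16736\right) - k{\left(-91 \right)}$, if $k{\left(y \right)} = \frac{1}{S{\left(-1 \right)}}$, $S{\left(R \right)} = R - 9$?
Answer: $- \frac{289529}{10} \approx -28953.0$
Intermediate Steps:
$S{\left(R \right)} = -9 + R$
$k{\left(y \right)} = - \frac{1}{10}$ ($k{\left(y \right)} = \frac{1}{-9 - 1} = \frac{1}{-10} = - \frac{1}{10}$)
$\left(-12217 - 16736\right) - k{\left(-91 \right)} = \left(-12217 - 16736\right) - - \frac{1}{10} = \left(-12217 - 16736\right) + \frac{1}{10} = -28953 + \frac{1}{10} = - \frac{289529}{10}$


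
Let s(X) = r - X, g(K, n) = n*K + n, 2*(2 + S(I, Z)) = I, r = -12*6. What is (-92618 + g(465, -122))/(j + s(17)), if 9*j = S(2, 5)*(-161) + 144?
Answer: 672615/248 ≈ 2712.2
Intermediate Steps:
r = -72
S(I, Z) = -2 + I/2
g(K, n) = n + K*n (g(K, n) = K*n + n = n + K*n)
s(X) = -72 - X
j = 305/9 (j = ((-2 + (½)*2)*(-161) + 144)/9 = ((-2 + 1)*(-161) + 144)/9 = (-1*(-161) + 144)/9 = (161 + 144)/9 = (⅑)*305 = 305/9 ≈ 33.889)
(-92618 + g(465, -122))/(j + s(17)) = (-92618 - 122*(1 + 465))/(305/9 + (-72 - 1*17)) = (-92618 - 122*466)/(305/9 + (-72 - 17)) = (-92618 - 56852)/(305/9 - 89) = -149470/(-496/9) = -149470*(-9/496) = 672615/248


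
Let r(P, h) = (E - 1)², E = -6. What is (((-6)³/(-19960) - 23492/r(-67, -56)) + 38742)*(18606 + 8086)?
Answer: 17837089125308/17465 ≈ 1.0213e+9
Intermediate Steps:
r(P, h) = 49 (r(P, h) = (-6 - 1)² = (-7)² = 49)
(((-6)³/(-19960) - 23492/r(-67, -56)) + 38742)*(18606 + 8086) = (((-6)³/(-19960) - 23492/49) + 38742)*(18606 + 8086) = ((-216*(-1/19960) - 23492*1/49) + 38742)*26692 = ((27/2495 - 3356/7) + 38742)*26692 = (-8373031/17465 + 38742)*26692 = (668255999/17465)*26692 = 17837089125308/17465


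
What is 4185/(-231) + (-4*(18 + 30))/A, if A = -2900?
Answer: -1007679/55825 ≈ -18.051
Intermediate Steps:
4185/(-231) + (-4*(18 + 30))/A = 4185/(-231) - 4*(18 + 30)/(-2900) = 4185*(-1/231) - 4*48*(-1/2900) = -1395/77 - 192*(-1/2900) = -1395/77 + 48/725 = -1007679/55825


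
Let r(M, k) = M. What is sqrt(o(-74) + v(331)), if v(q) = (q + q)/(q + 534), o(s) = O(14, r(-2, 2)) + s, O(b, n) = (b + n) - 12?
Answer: 2*I*sqrt(13699005)/865 ≈ 8.5577*I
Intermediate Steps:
O(b, n) = -12 + b + n
o(s) = s (o(s) = (-12 + 14 - 2) + s = 0 + s = s)
v(q) = 2*q/(534 + q) (v(q) = (2*q)/(534 + q) = 2*q/(534 + q))
sqrt(o(-74) + v(331)) = sqrt(-74 + 2*331/(534 + 331)) = sqrt(-74 + 2*331/865) = sqrt(-74 + 2*331*(1/865)) = sqrt(-74 + 662/865) = sqrt(-63348/865) = 2*I*sqrt(13699005)/865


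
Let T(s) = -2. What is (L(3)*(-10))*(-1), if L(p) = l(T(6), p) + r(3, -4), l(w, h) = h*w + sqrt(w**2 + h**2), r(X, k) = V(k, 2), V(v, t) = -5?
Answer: -110 + 10*sqrt(13) ≈ -73.944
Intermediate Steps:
r(X, k) = -5
l(w, h) = sqrt(h**2 + w**2) + h*w (l(w, h) = h*w + sqrt(h**2 + w**2) = sqrt(h**2 + w**2) + h*w)
L(p) = -5 + sqrt(4 + p**2) - 2*p (L(p) = (sqrt(p**2 + (-2)**2) + p*(-2)) - 5 = (sqrt(p**2 + 4) - 2*p) - 5 = (sqrt(4 + p**2) - 2*p) - 5 = -5 + sqrt(4 + p**2) - 2*p)
(L(3)*(-10))*(-1) = ((-5 + sqrt(4 + 3**2) - 2*3)*(-10))*(-1) = ((-5 + sqrt(4 + 9) - 6)*(-10))*(-1) = ((-5 + sqrt(13) - 6)*(-10))*(-1) = ((-11 + sqrt(13))*(-10))*(-1) = (110 - 10*sqrt(13))*(-1) = -110 + 10*sqrt(13)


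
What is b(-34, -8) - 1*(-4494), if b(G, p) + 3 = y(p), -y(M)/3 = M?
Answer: 4515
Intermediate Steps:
y(M) = -3*M
b(G, p) = -3 - 3*p
b(-34, -8) - 1*(-4494) = (-3 - 3*(-8)) - 1*(-4494) = (-3 + 24) + 4494 = 21 + 4494 = 4515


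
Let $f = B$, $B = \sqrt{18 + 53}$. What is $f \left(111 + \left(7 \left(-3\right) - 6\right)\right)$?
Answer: $84 \sqrt{71} \approx 707.8$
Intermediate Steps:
$B = \sqrt{71} \approx 8.4261$
$f = \sqrt{71} \approx 8.4261$
$f \left(111 + \left(7 \left(-3\right) - 6\right)\right) = \sqrt{71} \left(111 + \left(7 \left(-3\right) - 6\right)\right) = \sqrt{71} \left(111 - 27\right) = \sqrt{71} \cdot 84 = 84 \sqrt{71}$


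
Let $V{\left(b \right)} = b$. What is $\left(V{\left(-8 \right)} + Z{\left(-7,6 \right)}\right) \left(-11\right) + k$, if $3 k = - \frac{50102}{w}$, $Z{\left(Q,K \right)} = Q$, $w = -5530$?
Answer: $\frac{1393726}{8295} \approx 168.02$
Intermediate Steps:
$k = \frac{25051}{8295}$ ($k = \frac{\left(-50102\right) \frac{1}{-5530}}{3} = \frac{\left(-50102\right) \left(- \frac{1}{5530}\right)}{3} = \frac{1}{3} \cdot \frac{25051}{2765} = \frac{25051}{8295} \approx 3.02$)
$\left(V{\left(-8 \right)} + Z{\left(-7,6 \right)}\right) \left(-11\right) + k = \left(-8 - 7\right) \left(-11\right) + \frac{25051}{8295} = \left(-15\right) \left(-11\right) + \frac{25051}{8295} = 165 + \frac{25051}{8295} = \frac{1393726}{8295}$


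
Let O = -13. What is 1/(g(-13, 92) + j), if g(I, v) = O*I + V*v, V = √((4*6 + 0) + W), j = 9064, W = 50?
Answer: 9233/84621953 - 92*√74/84621953 ≈ 9.9756e-5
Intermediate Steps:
V = √74 (V = √((4*6 + 0) + 50) = √((24 + 0) + 50) = √(24 + 50) = √74 ≈ 8.6023)
g(I, v) = -13*I + v*√74 (g(I, v) = -13*I + √74*v = -13*I + v*√74)
1/(g(-13, 92) + j) = 1/((-13*(-13) + 92*√74) + 9064) = 1/((169 + 92*√74) + 9064) = 1/(9233 + 92*√74)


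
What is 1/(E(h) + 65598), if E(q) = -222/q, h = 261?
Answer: 87/5706952 ≈ 1.5245e-5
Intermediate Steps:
1/(E(h) + 65598) = 1/(-222/261 + 65598) = 1/(-222*1/261 + 65598) = 1/(-74/87 + 65598) = 1/(5706952/87) = 87/5706952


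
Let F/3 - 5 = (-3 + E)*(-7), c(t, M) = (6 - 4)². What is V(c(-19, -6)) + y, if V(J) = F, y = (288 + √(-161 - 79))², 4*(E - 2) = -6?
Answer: 165543/2 + 2304*I*√15 ≈ 82772.0 + 8923.4*I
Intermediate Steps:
c(t, M) = 4 (c(t, M) = 2² = 4)
E = ½ (E = 2 + (¼)*(-6) = 2 - 3/2 = ½ ≈ 0.50000)
F = 135/2 (F = 15 + 3*((-3 + ½)*(-7)) = 15 + 3*(-5/2*(-7)) = 15 + 3*(35/2) = 15 + 105/2 = 135/2 ≈ 67.500)
y = (288 + 4*I*√15)² (y = (288 + √(-240))² = (288 + 4*I*√15)² ≈ 82704.0 + 8923.4*I)
V(J) = 135/2
V(c(-19, -6)) + y = 135/2 + (82704 + 2304*I*√15) = 165543/2 + 2304*I*√15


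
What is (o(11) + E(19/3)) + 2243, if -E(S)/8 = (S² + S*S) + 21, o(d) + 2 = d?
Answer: 12980/9 ≈ 1442.2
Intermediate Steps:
o(d) = -2 + d
E(S) = -168 - 16*S² (E(S) = -8*((S² + S*S) + 21) = -8*((S² + S²) + 21) = -8*(2*S² + 21) = -8*(21 + 2*S²) = -168 - 16*S²)
(o(11) + E(19/3)) + 2243 = ((-2 + 11) + (-168 - 16*(19/3)²)) + 2243 = (9 + (-168 - 16*(19*(⅓))²)) + 2243 = (9 + (-168 - 16*(19/3)²)) + 2243 = (9 + (-168 - 16*361/9)) + 2243 = (9 + (-168 - 5776/9)) + 2243 = (9 - 7288/9) + 2243 = -7207/9 + 2243 = 12980/9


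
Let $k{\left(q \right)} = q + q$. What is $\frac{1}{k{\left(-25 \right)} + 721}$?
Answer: $\frac{1}{671} \approx 0.0014903$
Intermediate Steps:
$k{\left(q \right)} = 2 q$
$\frac{1}{k{\left(-25 \right)} + 721} = \frac{1}{2 \left(-25\right) + 721} = \frac{1}{-50 + 721} = \frac{1}{671}$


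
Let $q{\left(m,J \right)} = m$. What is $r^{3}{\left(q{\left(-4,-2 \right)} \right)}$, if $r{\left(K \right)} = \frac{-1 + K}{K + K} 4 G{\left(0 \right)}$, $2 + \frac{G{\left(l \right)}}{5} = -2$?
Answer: $-125000$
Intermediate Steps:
$G{\left(l \right)} = -20$ ($G{\left(l \right)} = -10 + 5 \left(-2\right) = -10 - 10 = -20$)
$r{\left(K \right)} = - \frac{40 \left(-1 + K\right)}{K}$ ($r{\left(K \right)} = \frac{-1 + K}{K + K} 4 \left(-20\right) = \frac{-1 + K}{2 K} 4 \left(-20\right) = \frac{2 \left(-1 + K\right)}{K} \left(-20\right) = - \frac{40 \left(-1 + K\right)}{K}$)
$r^{3}{\left(q{\left(-4,-2 \right)} \right)} = \left(-40 + \frac{40}{-4}\right)^{3} = \left(-40 + 40 \left(- \frac{1}{4}\right)\right)^{3} = \left(-40 - 10\right)^{3} = \left(-50\right)^{3} = -125000$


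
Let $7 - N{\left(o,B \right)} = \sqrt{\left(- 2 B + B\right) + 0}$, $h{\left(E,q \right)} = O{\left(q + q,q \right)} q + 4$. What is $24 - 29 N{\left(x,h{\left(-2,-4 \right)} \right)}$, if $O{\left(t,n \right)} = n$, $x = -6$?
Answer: $-179 + 58 i \sqrt{5} \approx -179.0 + 129.69 i$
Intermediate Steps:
$h{\left(E,q \right)} = 4 + q^{2}$ ($h{\left(E,q \right)} = q q + 4 = q^{2} + 4 = 4 + q^{2}$)
$N{\left(o,B \right)} = 7 - \sqrt{- B}$ ($N{\left(o,B \right)} = 7 - \sqrt{\left(- 2 B + B\right) + 0} = 7 - \sqrt{- B + 0} = 7 - \sqrt{- B}$)
$24 - 29 N{\left(x,h{\left(-2,-4 \right)} \right)} = 24 - 29 \left(7 - \sqrt{- (4 + \left(-4\right)^{2})}\right) = 24 - 29 \left(7 - \sqrt{- (4 + 16)}\right) = 24 - 29 \left(7 - \sqrt{\left(-1\right) 20}\right) = 24 - 29 \left(7 - \sqrt{-20}\right) = 24 - 29 \left(7 - 2 i \sqrt{5}\right) = 24 - \left(203 - 58 i \sqrt{5}\right) = -179 + 58 i \sqrt{5}$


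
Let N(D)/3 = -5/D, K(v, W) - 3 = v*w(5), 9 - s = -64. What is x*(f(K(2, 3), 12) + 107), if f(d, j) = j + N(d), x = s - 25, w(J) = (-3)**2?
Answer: 39744/7 ≈ 5677.7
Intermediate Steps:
w(J) = 9
s = 73 (s = 9 - 1*(-64) = 9 + 64 = 73)
K(v, W) = 3 + 9*v (K(v, W) = 3 + v*9 = 3 + 9*v)
N(D) = -15/D (N(D) = 3*(-5/D) = -15/D)
x = 48 (x = 73 - 25 = 48)
f(d, j) = j - 15/d
x*(f(K(2, 3), 12) + 107) = 48*((12 - 15/(3 + 9*2)) + 107) = 48*((12 - 15/(3 + 18)) + 107) = 48*((12 - 15/21) + 107) = 48*((12 - 15*1/21) + 107) = 48*((12 - 5/7) + 107) = 48*(79/7 + 107) = 48*(828/7) = 39744/7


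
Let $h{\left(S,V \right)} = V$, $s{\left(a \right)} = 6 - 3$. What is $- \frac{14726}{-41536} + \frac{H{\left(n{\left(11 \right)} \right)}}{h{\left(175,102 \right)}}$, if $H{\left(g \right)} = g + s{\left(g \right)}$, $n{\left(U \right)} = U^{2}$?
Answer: $\frac{1663129}{1059168} \approx 1.5702$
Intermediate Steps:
$s{\left(a \right)} = 3$ ($s{\left(a \right)} = 6 - 3 = 3$)
$H{\left(g \right)} = 3 + g$ ($H{\left(g \right)} = g + 3 = 3 + g$)
$- \frac{14726}{-41536} + \frac{H{\left(n{\left(11 \right)} \right)}}{h{\left(175,102 \right)}} = - \frac{14726}{-41536} + \frac{3 + 11^{2}}{102} = \left(-14726\right) \left(- \frac{1}{41536}\right) + \left(3 + 121\right) \frac{1}{102} = \frac{7363}{20768} + 124 \cdot \frac{1}{102} = \frac{7363}{20768} + \frac{62}{51} = \frac{1663129}{1059168}$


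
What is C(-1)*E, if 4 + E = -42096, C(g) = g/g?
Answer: -42100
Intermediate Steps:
C(g) = 1
E = -42100 (E = -4 - 42096 = -42100)
C(-1)*E = 1*(-42100) = -42100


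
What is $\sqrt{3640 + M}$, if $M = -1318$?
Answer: $3 \sqrt{258} \approx 48.187$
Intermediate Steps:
$\sqrt{3640 + M} = \sqrt{3640 - 1318} = \sqrt{2322} = 3 \sqrt{258}$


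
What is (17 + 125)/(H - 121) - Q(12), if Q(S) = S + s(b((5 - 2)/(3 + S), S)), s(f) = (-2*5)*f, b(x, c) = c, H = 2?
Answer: 12710/119 ≈ 106.81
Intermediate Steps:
s(f) = -10*f
Q(S) = -9*S (Q(S) = S - 10*S = -9*S)
(17 + 125)/(H - 121) - Q(12) = (17 + 125)/(2 - 121) - (-9)*12 = 142/(-119) - 1*(-108) = 142*(-1/119) + 108 = -142/119 + 108 = 12710/119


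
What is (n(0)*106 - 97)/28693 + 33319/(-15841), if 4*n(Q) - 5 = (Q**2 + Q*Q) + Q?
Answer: -272988489/129864518 ≈ -2.1021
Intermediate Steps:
n(Q) = 5/4 + Q**2/2 + Q/4 (n(Q) = 5/4 + ((Q**2 + Q*Q) + Q)/4 = 5/4 + ((Q**2 + Q**2) + Q)/4 = 5/4 + (2*Q**2 + Q)/4 = 5/4 + (Q + 2*Q**2)/4 = 5/4 + (Q**2/2 + Q/4) = 5/4 + Q**2/2 + Q/4)
(n(0)*106 - 97)/28693 + 33319/(-15841) = ((5/4 + (1/2)*0**2 + (1/4)*0)*106 - 97)/28693 + 33319/(-15841) = ((5/4 + (1/2)*0 + 0)*106 - 97)*(1/28693) + 33319*(-1/15841) = ((5/4 + 0 + 0)*106 - 97)*(1/28693) - 33319/15841 = ((5/4)*106 - 97)*(1/28693) - 33319/15841 = (265/2 - 97)*(1/28693) - 33319/15841 = (71/2)*(1/28693) - 33319/15841 = 71/57386 - 33319/15841 = -272988489/129864518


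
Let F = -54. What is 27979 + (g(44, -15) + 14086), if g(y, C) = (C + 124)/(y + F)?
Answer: 420541/10 ≈ 42054.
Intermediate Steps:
g(y, C) = (124 + C)/(-54 + y) (g(y, C) = (C + 124)/(y - 54) = (124 + C)/(-54 + y))
27979 + (g(44, -15) + 14086) = 27979 + ((124 - 15)/(-54 + 44) + 14086) = 27979 + (109/(-10) + 14086) = 27979 + (-1/10*109 + 14086) = 27979 + (-109/10 + 14086) = 27979 + 140751/10 = 420541/10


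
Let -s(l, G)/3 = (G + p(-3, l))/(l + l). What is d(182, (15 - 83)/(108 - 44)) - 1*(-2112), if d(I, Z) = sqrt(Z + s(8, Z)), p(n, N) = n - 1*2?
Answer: 2112 + sqrt(19)/16 ≈ 2112.3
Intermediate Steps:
p(n, N) = -2 + n (p(n, N) = n - 2 = -2 + n)
s(l, G) = -3*(-5 + G)/(2*l) (s(l, G) = -3*(G + (-2 - 3))/(l + l) = -3*(G - 5)/(2*l) = -3*(-5 + G)*1/(2*l) = -3*(-5 + G)/(2*l))
d(I, Z) = sqrt(15/16 + 13*Z/16) (d(I, Z) = sqrt(Z + (3/2)*(5 - Z)/8) = sqrt(Z + (3/2)*(1/8)*(5 - Z)) = sqrt(Z + (15/16 - 3*Z/16)) = sqrt(15/16 + 13*Z/16))
d(182, (15 - 83)/(108 - 44)) - 1*(-2112) = sqrt(15 + 13*((15 - 83)/(108 - 44)))/4 - 1*(-2112) = sqrt(15 + 13*(-68/64))/4 + 2112 = sqrt(15 + 13*(-68*1/64))/4 + 2112 = sqrt(15 + 13*(-17/16))/4 + 2112 = sqrt(15 - 221/16)/4 + 2112 = sqrt(19/16)/4 + 2112 = (sqrt(19)/4)/4 + 2112 = sqrt(19)/16 + 2112 = 2112 + sqrt(19)/16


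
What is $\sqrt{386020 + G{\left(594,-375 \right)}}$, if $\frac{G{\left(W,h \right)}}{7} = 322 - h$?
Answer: $\sqrt{390899} \approx 625.22$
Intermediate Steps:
$G{\left(W,h \right)} = 2254 - 7 h$ ($G{\left(W,h \right)} = 7 \left(322 - h\right) = 2254 - 7 h$)
$\sqrt{386020 + G{\left(594,-375 \right)}} = \sqrt{386020 + \left(2254 - -2625\right)} = \sqrt{386020 + \left(2254 + 2625\right)} = \sqrt{386020 + 4879} = \sqrt{390899}$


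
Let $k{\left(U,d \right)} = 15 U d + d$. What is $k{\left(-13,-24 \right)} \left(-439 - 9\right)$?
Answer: $-2085888$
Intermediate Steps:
$k{\left(U,d \right)} = d + 15 U d$ ($k{\left(U,d \right)} = 15 U d + d = d + 15 U d$)
$k{\left(-13,-24 \right)} \left(-439 - 9\right) = - 24 \left(1 + 15 \left(-13\right)\right) \left(-439 - 9\right) = - 24 \left(1 - 195\right) \left(-439 - 9\right) = \left(-24\right) \left(-194\right) \left(-448\right) = 4656 \left(-448\right) = -2085888$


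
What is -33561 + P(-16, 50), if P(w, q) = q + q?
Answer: -33461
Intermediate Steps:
P(w, q) = 2*q
-33561 + P(-16, 50) = -33561 + 2*50 = -33561 + 100 = -33461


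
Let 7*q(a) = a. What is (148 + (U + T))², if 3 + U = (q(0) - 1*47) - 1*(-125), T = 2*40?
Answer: 91809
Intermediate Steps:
q(a) = a/7
T = 80
U = 75 (U = -3 + (((⅐)*0 - 1*47) - 1*(-125)) = -3 + ((0 - 47) + 125) = -3 + (-47 + 125) = -3 + 78 = 75)
(148 + (U + T))² = (148 + (75 + 80))² = (148 + 155)² = 303² = 91809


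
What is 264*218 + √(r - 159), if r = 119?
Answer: 57552 + 2*I*√10 ≈ 57552.0 + 6.3246*I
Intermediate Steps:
264*218 + √(r - 159) = 264*218 + √(119 - 159) = 57552 + √(-40) = 57552 + 2*I*√10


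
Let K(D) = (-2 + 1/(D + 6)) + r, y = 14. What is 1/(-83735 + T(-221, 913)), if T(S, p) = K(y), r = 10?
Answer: -20/1674539 ≈ -1.1944e-5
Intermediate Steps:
K(D) = 8 + 1/(6 + D) (K(D) = (-2 + 1/(D + 6)) + 10 = (-2 + 1/(6 + D)) + 10 = 8 + 1/(6 + D))
T(S, p) = 161/20 (T(S, p) = (49 + 8*14)/(6 + 14) = (49 + 112)/20 = (1/20)*161 = 161/20)
1/(-83735 + T(-221, 913)) = 1/(-83735 + 161/20) = 1/(-1674539/20) = -20/1674539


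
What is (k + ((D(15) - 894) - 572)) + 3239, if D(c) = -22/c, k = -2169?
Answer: -5962/15 ≈ -397.47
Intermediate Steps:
(k + ((D(15) - 894) - 572)) + 3239 = (-2169 + ((-22/15 - 894) - 572)) + 3239 = (-2169 + (-13432/15 - 572)) + 3239 = (-2169 - 22012/15) + 3239 = -54547/15 + 3239 = -5962/15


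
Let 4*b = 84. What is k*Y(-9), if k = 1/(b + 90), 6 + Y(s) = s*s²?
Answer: -245/37 ≈ -6.6216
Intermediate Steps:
b = 21 (b = (¼)*84 = 21)
Y(s) = -6 + s³ (Y(s) = -6 + s*s² = -6 + s³)
k = 1/111 (k = 1/(21 + 90) = 1/111 ≈ 0.0090090)
k*Y(-9) = (-6 + (-9)³)/111 = (-6 - 729)/111 = (1/111)*(-735) = -245/37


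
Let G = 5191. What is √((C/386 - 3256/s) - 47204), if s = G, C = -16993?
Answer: I*√189699452066546258/2003726 ≈ 217.37*I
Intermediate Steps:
s = 5191
√((C/386 - 3256/s) - 47204) = √((-16993/386 - 3256/5191) - 47204) = √(-89467479/2003726 - 47204) = √(-94673349583/2003726) = I*√189699452066546258/2003726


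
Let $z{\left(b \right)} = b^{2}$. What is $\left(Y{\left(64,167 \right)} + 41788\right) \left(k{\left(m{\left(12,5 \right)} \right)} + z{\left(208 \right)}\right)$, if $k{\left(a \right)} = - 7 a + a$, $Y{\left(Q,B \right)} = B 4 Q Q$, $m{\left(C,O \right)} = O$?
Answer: $120100420344$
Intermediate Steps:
$Y{\left(Q,B \right)} = 4 B Q^{2}$ ($Y{\left(Q,B \right)} = 4 B Q Q = 4 B Q^{2}$)
$k{\left(a \right)} = - 6 a$
$\left(Y{\left(64,167 \right)} + 41788\right) \left(k{\left(m{\left(12,5 \right)} \right)} + z{\left(208 \right)}\right) = \left(4 \cdot 167 \cdot 64^{2} + 41788\right) \left(\left(-6\right) 5 + 208^{2}\right) = \left(4 \cdot 167 \cdot 4096 + 41788\right) \left(-30 + 43264\right) = \left(2736128 + 41788\right) 43234 = 2777916 \cdot 43234 = 120100420344$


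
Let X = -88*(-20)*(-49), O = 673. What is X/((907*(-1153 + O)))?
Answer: 539/2721 ≈ 0.19809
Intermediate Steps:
X = -86240 (X = 1760*(-49) = -86240)
X/((907*(-1153 + O))) = -86240*1/(907*(-1153 + 673)) = -86240/(907*(-480)) = -86240/(-435360) = -86240*(-1/435360) = 539/2721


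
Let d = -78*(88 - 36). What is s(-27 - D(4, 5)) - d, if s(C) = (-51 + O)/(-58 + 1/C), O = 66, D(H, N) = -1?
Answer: 2040038/503 ≈ 4055.7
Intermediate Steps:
d = -4056 (d = -78*52 = -4056)
s(C) = 15/(-58 + 1/C) (s(C) = (-51 + 66)/(-58 + 1/C) = 15/(-58 + 1/C))
s(-27 - D(4, 5)) - d = -15*(-27 - 1*(-1))/(-1 + 58*(-27 - 1*(-1))) - 1*(-4056) = -15*(-27 + 1)/(-1 + 58*(-27 + 1)) + 4056 = -15*(-26)/(-1 + 58*(-26)) + 4056 = -15*(-26)/(-1 - 1508) + 4056 = -15*(-26)/(-1509) + 4056 = -15*(-26)*(-1/1509) + 4056 = -130/503 + 4056 = 2040038/503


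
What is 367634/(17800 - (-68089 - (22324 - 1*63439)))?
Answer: 183817/22387 ≈ 8.2109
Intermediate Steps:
367634/(17800 - (-68089 - (22324 - 1*63439))) = 367634/(17800 - (-68089 - (22324 - 63439))) = 367634/(17800 - (-68089 - 1*(-41115))) = 367634/(17800 - (-68089 + 41115)) = 367634/(17800 - 1*(-26974)) = 367634/(17800 + 26974) = 367634/44774 = 367634*(1/44774) = 183817/22387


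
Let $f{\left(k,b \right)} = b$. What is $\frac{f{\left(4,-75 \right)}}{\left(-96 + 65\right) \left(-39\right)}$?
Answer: $- \frac{25}{403} \approx -0.062035$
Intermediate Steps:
$\frac{f{\left(4,-75 \right)}}{\left(-96 + 65\right) \left(-39\right)} = - \frac{75}{\left(-96 + 65\right) \left(-39\right)} = - \frac{75}{\left(-31\right) \left(-39\right)} = - \frac{75}{1209} = \left(-75\right) \frac{1}{1209} = - \frac{25}{403}$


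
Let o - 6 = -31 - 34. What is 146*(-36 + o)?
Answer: -13870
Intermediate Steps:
o = -59 (o = 6 + (-31 - 34) = 6 - 65 = -59)
146*(-36 + o) = 146*(-36 - 59) = 146*(-95) = -13870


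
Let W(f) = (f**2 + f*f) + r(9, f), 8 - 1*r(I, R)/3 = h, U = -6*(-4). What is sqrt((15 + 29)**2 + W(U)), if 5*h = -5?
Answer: sqrt(3115) ≈ 55.812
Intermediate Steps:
h = -1 (h = (1/5)*(-5) = -1)
U = 24
r(I, R) = 27 (r(I, R) = 24 - 3*(-1) = 24 + 3 = 27)
W(f) = 27 + 2*f**2 (W(f) = (f**2 + f*f) + 27 = (f**2 + f**2) + 27 = 2*f**2 + 27 = 27 + 2*f**2)
sqrt((15 + 29)**2 + W(U)) = sqrt((15 + 29)**2 + (27 + 2*24**2)) = sqrt(44**2 + (27 + 2*576)) = sqrt(1936 + (27 + 1152)) = sqrt(1936 + 1179) = sqrt(3115)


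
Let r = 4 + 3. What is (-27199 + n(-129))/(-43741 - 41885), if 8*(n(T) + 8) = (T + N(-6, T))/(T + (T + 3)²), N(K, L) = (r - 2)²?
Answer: 214214321/674176311 ≈ 0.31774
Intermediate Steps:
r = 7
N(K, L) = 25 (N(K, L) = (7 - 2)² = 5² = 25)
n(T) = -8 + (25 + T)/(8*(T + (3 + T)²)) (n(T) = -8 + ((T + 25)/(T + (T + 3)²))/8 = -8 + ((25 + T)/(T + (3 + T)²))/8 = -8 + (25 + T)/(8*(T + (3 + T)²)))
(-27199 + n(-129))/(-43741 - 41885) = (-27199 + (25 - 64*(3 - 129)² - 63*(-129))/(8*(-129 + (3 - 129)²)))/(-43741 - 41885) = (-27199 + (25 - 64*(-126)² + 8127)/(8*(-129 + (-126)²)))/(-85626) = (-27199 + (25 - 64*15876 + 8127)/(8*(-129 + 15876)))*(-1/85626) = (-27199 + (⅛)*(25 - 1016064 + 8127)/15747)*(-1/85626) = (-27199 + (⅛)*(1/15747)*(-1007912))*(-1/85626) = (-27199 - 125989/15747)*(-1/85626) = -428428642/15747*(-1/85626) = 214214321/674176311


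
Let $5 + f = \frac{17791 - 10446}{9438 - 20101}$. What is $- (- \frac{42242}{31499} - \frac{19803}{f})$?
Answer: $- \frac{2216249064797}{636909780} \approx -3479.7$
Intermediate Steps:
$f = - \frac{60660}{10663}$ ($f = -5 + \frac{17791 - 10446}{9438 - 20101} = -5 + \frac{7345}{-10663} = -5 + 7345 \left(- \frac{1}{10663}\right) = -5 - \frac{7345}{10663} = - \frac{60660}{10663} \approx -5.6888$)
$- (- \frac{42242}{31499} - \frac{19803}{f}) = - (- \frac{42242}{31499} - \frac{19803}{- \frac{60660}{10663}}) = - (\left(-42242\right) \frac{1}{31499} - - \frac{70386463}{20220}) = - (- \frac{42242}{31499} + \frac{70386463}{20220}) = \left(-1\right) \frac{2216249064797}{636909780} = - \frac{2216249064797}{636909780}$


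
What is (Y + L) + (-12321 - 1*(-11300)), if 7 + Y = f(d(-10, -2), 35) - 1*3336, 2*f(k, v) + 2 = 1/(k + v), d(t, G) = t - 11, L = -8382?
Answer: -356915/28 ≈ -12747.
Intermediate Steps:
d(t, G) = -11 + t
f(k, v) = -1 + 1/(2*(k + v))
Y = -93631/28 (Y = -7 + ((1/2 - (-11 - 10) - 1*35)/((-11 - 10) + 35) - 1*3336) = -7 + ((1/2 - 1*(-21) - 35)/(-21 + 35) - 3336) = -7 + ((1/2 + 21 - 35)/14 - 3336) = -7 + ((1/14)*(-27/2) - 3336) = -7 + (-27/28 - 3336) = -7 - 93435/28 = -93631/28 ≈ -3344.0)
(Y + L) + (-12321 - 1*(-11300)) = (-93631/28 - 8382) + (-12321 - 1*(-11300)) = -328327/28 + (-12321 + 11300) = -328327/28 - 1021 = -356915/28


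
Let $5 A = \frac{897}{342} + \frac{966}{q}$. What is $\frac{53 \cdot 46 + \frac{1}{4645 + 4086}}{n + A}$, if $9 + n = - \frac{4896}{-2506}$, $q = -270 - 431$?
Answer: $- \frac{2131432826883318}{5942600358101} \approx -358.67$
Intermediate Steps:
$q = -701$ ($q = -270 - 431 = -701$)
$n = - \frac{8829}{1253}$ ($n = -9 - \frac{4896}{-2506} = -9 - - \frac{2448}{1253} = -9 + \frac{2448}{1253} = - \frac{8829}{1253} \approx -7.0463$)
$A = \frac{19895}{79914}$ ($A = \frac{\frac{897}{342} + \frac{966}{-701}}{5} = \frac{897 \cdot \frac{1}{342} + 966 \left(- \frac{1}{701}\right)}{5} = \frac{\frac{299}{114} - \frac{966}{701}}{5} = \frac{1}{5} \cdot \frac{99475}{79914} = \frac{19895}{79914} \approx 0.24896$)
$\frac{53 \cdot 46 + \frac{1}{4645 + 4086}}{n + A} = \frac{53 \cdot 46 + \frac{1}{4645 + 4086}}{- \frac{8829}{1253} + \frac{19895}{79914}} = \frac{2438 + \frac{1}{8731}}{- \frac{680632271}{100132242}} = \left(2438 + \frac{1}{8731}\right) \left(- \frac{100132242}{680632271}\right) = \frac{21286179}{8731} \left(- \frac{100132242}{680632271}\right) = - \frac{2131432826883318}{5942600358101}$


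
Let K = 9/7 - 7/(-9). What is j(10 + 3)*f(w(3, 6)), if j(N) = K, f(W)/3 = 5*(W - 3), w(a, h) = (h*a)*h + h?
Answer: 24050/7 ≈ 3435.7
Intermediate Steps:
w(a, h) = h + a*h² (w(a, h) = (a*h)*h + h = a*h² + h = h + a*h²)
f(W) = -45 + 15*W (f(W) = 3*(5*(W - 3)) = 3*(5*(-3 + W)) = 3*(-15 + 5*W) = -45 + 15*W)
K = 130/63 (K = 9*(⅐) - 7*(-⅑) = 9/7 + 7/9 = 130/63 ≈ 2.0635)
j(N) = 130/63
j(10 + 3)*f(w(3, 6)) = 130*(-45 + 15*(6*(1 + 3*6)))/63 = 130*(-45 + 15*(6*(1 + 18)))/63 = 130*(-45 + 15*(6*19))/63 = 130*(-45 + 15*114)/63 = 130*(-45 + 1710)/63 = (130/63)*1665 = 24050/7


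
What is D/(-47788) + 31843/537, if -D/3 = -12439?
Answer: 1501674055/25662156 ≈ 58.517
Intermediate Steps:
D = 37317 (D = -3*(-12439) = 37317)
D/(-47788) + 31843/537 = 37317/(-47788) + 31843/537 = 37317*(-1/47788) + 31843*(1/537) = -37317/47788 + 31843/537 = 1501674055/25662156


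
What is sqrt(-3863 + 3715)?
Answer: 2*I*sqrt(37) ≈ 12.166*I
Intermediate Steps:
sqrt(-3863 + 3715) = sqrt(-148) = 2*I*sqrt(37)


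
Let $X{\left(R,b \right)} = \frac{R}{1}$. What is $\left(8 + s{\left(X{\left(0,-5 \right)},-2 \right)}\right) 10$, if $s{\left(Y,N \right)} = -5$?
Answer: $30$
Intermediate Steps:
$X{\left(R,b \right)} = R$ ($X{\left(R,b \right)} = R 1 = R$)
$\left(8 + s{\left(X{\left(0,-5 \right)},-2 \right)}\right) 10 = \left(8 - 5\right) 10 = 3 \cdot 10 = 30$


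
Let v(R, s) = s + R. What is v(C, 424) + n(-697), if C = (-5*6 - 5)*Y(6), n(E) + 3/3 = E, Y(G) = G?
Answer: -484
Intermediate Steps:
n(E) = -1 + E
C = -210 (C = (-5*6 - 5)*6 = (-30 - 5)*6 = -35*6 = -210)
v(R, s) = R + s
v(C, 424) + n(-697) = (-210 + 424) + (-1 - 697) = 214 - 698 = -484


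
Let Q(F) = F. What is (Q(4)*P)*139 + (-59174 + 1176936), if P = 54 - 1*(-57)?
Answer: 1179478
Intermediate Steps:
P = 111 (P = 54 + 57 = 111)
(Q(4)*P)*139 + (-59174 + 1176936) = (4*111)*139 + (-59174 + 1176936) = 444*139 + 1117762 = 61716 + 1117762 = 1179478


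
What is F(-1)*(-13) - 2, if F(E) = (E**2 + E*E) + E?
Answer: -15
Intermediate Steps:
F(E) = E + 2*E**2 (F(E) = (E**2 + E**2) + E = 2*E**2 + E = E + 2*E**2)
F(-1)*(-13) - 2 = -(1 + 2*(-1))*(-13) - 2 = -(1 - 2)*(-13) - 2 = -1*(-1)*(-13) - 2 = 1*(-13) - 2 = -13 - 2 = -15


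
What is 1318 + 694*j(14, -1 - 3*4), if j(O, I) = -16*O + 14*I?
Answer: -280446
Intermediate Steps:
1318 + 694*j(14, -1 - 3*4) = 1318 + 694*(-16*14 + 14*(-1 - 3*4)) = 1318 + 694*(-224 + 14*(-1 - 12)) = 1318 + 694*(-224 + 14*(-13)) = 1318 + 694*(-224 - 182) = 1318 + 694*(-406) = 1318 - 281764 = -280446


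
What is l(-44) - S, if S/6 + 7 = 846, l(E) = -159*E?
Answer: 1962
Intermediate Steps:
S = 5034 (S = -42 + 6*846 = -42 + 5076 = 5034)
l(-44) - S = -159*(-44) - 1*5034 = 6996 - 5034 = 1962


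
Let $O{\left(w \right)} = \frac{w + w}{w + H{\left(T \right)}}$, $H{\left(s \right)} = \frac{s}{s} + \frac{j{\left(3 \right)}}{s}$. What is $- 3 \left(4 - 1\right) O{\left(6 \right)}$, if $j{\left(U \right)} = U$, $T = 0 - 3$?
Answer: $-18$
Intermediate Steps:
$T = -3$
$H{\left(s \right)} = 1 + \frac{3}{s}$ ($H{\left(s \right)} = \frac{s}{s} + \frac{3}{s} = 1 + \frac{3}{s}$)
$O{\left(w \right)} = 2$ ($O{\left(w \right)} = \frac{w + w}{w + \frac{3 - 3}{-3}} = \frac{2 w}{w - 0} = \frac{2 w}{w + 0} = \frac{2 w}{w} = 2$)
$- 3 \left(4 - 1\right) O{\left(6 \right)} = - 3 \left(4 - 1\right) 2 = \left(-3\right) 3 \cdot 2 = \left(-9\right) 2 = -18$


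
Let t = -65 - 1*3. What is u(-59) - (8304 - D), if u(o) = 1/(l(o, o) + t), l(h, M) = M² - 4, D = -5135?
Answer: -45813550/3409 ≈ -13439.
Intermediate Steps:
t = -68 (t = -65 - 3 = -68)
l(h, M) = -4 + M²
u(o) = 1/(-72 + o²) (u(o) = 1/((-4 + o²) - 68) = 1/(-72 + o²))
u(-59) - (8304 - D) = 1/(-72 + (-59)²) - (8304 - 1*(-5135)) = 1/(-72 + 3481) - (8304 + 5135) = 1/3409 - 1*13439 = 1/3409 - 13439 = -45813550/3409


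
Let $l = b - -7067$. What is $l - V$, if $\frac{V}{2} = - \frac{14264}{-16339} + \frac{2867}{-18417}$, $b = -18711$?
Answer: $- \frac{3504290199122}{300915363} \approx -11645.0$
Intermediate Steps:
$l = -11644$ ($l = -18711 - -7067 = -18711 + 7067 = -11644$)
$V = \frac{431712350}{300915363}$ ($V = 2 \left(- \frac{14264}{-16339} + \frac{2867}{-18417}\right) = 2 \left(\left(-14264\right) \left(- \frac{1}{16339}\right) + 2867 \left(- \frac{1}{18417}\right)\right) = 2 \left(\frac{14264}{16339} - \frac{2867}{18417}\right) = 2 \cdot \frac{215856175}{300915363} = \frac{431712350}{300915363} \approx 1.4347$)
$l - V = -11644 - \frac{431712350}{300915363} = - \frac{3504290199122}{300915363}$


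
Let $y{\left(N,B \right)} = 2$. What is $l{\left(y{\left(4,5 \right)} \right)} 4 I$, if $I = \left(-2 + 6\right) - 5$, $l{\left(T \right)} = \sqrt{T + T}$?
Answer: $-8$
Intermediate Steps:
$l{\left(T \right)} = \sqrt{2} \sqrt{T}$ ($l{\left(T \right)} = \sqrt{2 T} = \sqrt{2} \sqrt{T}$)
$I = -1$ ($I = 4 - 5 = -1$)
$l{\left(y{\left(4,5 \right)} \right)} 4 I = \sqrt{2} \sqrt{2} \cdot 4 \left(-1\right) = 2 \left(-4\right) = -8$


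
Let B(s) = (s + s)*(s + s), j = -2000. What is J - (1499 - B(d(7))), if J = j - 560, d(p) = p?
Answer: -3863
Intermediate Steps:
B(s) = 4*s² (B(s) = (2*s)*(2*s) = 4*s²)
J = -2560 (J = -2000 - 560 = -2560)
J - (1499 - B(d(7))) = -2560 - (1499 - 4*7²) = -2560 - (1499 - 4*49) = -2560 - (1499 - 1*196) = -2560 - (1499 - 196) = -2560 - 1*1303 = -2560 - 1303 = -3863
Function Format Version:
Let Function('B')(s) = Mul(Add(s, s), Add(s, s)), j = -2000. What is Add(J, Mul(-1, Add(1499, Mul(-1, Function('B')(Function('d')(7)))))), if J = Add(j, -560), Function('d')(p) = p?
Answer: -3863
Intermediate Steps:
Function('B')(s) = Mul(4, Pow(s, 2)) (Function('B')(s) = Mul(Mul(2, s), Mul(2, s)) = Mul(4, Pow(s, 2)))
J = -2560 (J = Add(-2000, -560) = -2560)
Add(J, Mul(-1, Add(1499, Mul(-1, Function('B')(Function('d')(7)))))) = Add(-2560, Mul(-1, Add(1499, Mul(-1, Mul(4, Pow(7, 2)))))) = Add(-2560, Mul(-1, Add(1499, Mul(-1, Mul(4, 49))))) = Add(-2560, Mul(-1, Add(1499, Mul(-1, 196)))) = Add(-2560, Mul(-1, Add(1499, -196))) = Add(-2560, Mul(-1, 1303)) = Add(-2560, -1303) = -3863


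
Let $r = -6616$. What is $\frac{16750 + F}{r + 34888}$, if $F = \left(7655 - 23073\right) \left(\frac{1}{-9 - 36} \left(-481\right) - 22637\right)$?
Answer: $\frac{7849557331}{636120} \approx 12340.0$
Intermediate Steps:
$F = \frac{15698360912}{45}$ ($F = - 15418 \left(\frac{1}{-45} \left(-481\right) - 22637\right) = - 15418 \left(\left(- \frac{1}{45}\right) \left(-481\right) - 22637\right) = - 15418 \left(\frac{481}{45} - 22637\right) = \left(-15418\right) \left(- \frac{1018184}{45}\right) = \frac{15698360912}{45} \approx 3.4885 \cdot 10^{8}$)
$\frac{16750 + F}{r + 34888} = \frac{16750 + \frac{15698360912}{45}}{-6616 + 34888} = \frac{15699114662}{45 \cdot 28272} = \frac{15699114662}{45} \cdot \frac{1}{28272} = \frac{7849557331}{636120}$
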